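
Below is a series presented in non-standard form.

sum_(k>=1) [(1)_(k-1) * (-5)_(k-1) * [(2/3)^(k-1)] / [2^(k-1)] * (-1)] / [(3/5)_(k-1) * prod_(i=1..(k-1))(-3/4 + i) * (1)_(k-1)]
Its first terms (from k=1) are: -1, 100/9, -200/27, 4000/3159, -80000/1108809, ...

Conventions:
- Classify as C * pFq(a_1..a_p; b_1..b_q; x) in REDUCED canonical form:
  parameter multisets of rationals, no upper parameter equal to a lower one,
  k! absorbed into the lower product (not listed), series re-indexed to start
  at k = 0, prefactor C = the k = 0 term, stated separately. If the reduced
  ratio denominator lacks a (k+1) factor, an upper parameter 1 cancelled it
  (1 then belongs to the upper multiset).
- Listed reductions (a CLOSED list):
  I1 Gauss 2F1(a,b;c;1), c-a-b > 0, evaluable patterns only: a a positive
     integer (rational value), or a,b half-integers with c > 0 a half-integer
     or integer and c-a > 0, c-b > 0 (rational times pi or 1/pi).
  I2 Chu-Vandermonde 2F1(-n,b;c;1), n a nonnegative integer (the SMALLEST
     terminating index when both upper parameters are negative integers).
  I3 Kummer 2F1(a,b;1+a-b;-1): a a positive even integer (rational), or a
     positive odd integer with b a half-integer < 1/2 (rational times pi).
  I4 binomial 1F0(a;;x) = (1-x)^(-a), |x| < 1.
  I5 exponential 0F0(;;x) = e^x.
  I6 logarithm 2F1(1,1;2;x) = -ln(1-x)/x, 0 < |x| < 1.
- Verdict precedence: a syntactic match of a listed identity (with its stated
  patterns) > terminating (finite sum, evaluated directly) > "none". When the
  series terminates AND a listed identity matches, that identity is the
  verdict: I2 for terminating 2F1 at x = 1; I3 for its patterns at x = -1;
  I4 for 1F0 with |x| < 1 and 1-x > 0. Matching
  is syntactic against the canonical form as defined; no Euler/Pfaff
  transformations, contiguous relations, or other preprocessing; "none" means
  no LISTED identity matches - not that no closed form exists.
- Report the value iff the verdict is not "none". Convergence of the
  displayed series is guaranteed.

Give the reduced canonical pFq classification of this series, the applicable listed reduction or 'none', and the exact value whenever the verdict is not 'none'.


Structural cue: t_0 being -1, the lower running product (prefactor -1) is a rising factorial.
Consecutive-term ratio: r(k) = (1/3) * (k-5) (k+1) / [(k+1/4) (k+3/5) (k+1)] - rational; roots negated = parameters, x = (1/3), C = -1.

x = 1/3 here; the reduced form reads 2F2, upper {-5, 1}, lower {1/4, 3/5}, C = -1. Verdict: terminating - the sum ends at index 5 because -5 is a negative integer; exact evaluation follows. Sum: 5071178143/1300632957.


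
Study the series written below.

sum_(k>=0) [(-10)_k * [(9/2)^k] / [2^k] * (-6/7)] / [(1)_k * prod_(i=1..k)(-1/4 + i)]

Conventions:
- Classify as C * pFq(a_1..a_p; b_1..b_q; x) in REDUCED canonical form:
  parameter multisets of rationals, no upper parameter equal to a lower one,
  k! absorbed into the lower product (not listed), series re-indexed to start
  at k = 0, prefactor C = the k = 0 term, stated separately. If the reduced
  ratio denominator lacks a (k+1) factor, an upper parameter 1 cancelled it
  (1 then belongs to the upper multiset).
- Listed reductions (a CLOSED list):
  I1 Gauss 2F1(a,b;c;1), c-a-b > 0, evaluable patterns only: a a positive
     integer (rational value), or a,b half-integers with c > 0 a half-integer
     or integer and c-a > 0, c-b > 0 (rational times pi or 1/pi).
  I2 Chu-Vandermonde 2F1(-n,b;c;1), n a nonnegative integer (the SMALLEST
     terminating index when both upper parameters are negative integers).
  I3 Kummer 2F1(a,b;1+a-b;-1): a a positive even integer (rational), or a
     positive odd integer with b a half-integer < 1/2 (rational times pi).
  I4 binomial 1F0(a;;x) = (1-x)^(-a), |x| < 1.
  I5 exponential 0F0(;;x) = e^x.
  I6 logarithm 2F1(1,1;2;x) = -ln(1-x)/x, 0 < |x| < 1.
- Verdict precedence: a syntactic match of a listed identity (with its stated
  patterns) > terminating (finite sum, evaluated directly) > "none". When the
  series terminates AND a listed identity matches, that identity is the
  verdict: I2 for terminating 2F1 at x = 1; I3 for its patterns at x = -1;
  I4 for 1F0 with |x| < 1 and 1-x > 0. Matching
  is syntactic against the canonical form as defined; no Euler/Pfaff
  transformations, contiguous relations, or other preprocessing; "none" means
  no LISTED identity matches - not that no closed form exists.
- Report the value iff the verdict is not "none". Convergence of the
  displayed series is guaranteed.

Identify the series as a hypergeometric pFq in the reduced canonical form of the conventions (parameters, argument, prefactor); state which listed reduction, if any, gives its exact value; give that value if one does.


At argument 9/4: a 1F1 with upper {-10}, lower {3/4}, scaled by C = -6/7. Verdict: terminating - the sum ends at index 10 because -10 is a negative integer; exact evaluation follows. Its exact value is 20081197056/16611670075.

First insight: x = (9/4) and the lower running product (prefactor -6/7) is a rising factorial.
Adjacent-term ratio: r(k) = (9/4) * (k-10) / [(k+3/4) (k+1)] - rational in k. x = (9/4); t_0 = -6/7; negate the roots.


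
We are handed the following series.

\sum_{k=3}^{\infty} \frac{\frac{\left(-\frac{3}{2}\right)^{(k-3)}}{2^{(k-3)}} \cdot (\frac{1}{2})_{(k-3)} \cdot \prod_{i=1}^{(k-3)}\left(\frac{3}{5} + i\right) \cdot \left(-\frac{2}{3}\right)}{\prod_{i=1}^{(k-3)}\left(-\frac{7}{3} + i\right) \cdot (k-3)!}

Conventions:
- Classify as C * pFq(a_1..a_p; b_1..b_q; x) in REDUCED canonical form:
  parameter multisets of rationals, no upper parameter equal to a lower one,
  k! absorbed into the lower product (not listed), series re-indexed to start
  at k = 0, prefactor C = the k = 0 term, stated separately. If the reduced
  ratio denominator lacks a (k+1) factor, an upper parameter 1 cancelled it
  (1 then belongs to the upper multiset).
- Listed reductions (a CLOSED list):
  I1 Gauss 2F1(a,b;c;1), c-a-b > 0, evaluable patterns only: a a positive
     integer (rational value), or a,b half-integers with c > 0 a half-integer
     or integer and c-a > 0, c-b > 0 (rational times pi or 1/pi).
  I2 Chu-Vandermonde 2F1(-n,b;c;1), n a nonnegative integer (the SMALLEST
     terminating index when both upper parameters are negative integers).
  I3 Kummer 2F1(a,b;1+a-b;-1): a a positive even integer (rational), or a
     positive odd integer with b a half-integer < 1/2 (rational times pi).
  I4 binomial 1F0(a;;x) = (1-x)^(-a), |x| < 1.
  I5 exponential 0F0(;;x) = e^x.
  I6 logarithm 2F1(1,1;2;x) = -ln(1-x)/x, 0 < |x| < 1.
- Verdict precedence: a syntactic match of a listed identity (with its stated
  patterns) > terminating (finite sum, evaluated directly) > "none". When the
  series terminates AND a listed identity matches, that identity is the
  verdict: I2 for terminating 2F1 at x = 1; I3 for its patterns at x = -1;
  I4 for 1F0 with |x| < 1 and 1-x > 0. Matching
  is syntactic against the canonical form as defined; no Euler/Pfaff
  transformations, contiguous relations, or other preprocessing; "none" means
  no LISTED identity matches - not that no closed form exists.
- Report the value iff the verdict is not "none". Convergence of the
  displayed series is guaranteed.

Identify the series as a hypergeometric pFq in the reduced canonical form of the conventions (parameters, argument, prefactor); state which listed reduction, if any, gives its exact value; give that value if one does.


The series (x = -\frac{3}{4}) is 2F1: upper {\frac{1}{2}, \frac{8}{5}}, lower {-\frac{4}{3}}, prefactor -\frac{2}{3}. Verdict: none. A 2F1 with upper {\frac{1}{2}, \frac{8}{5}} fits none of I1-I6 at x = -\frac{3}{4}; the sum runs forever.

Key step: x = -\frac{3}{4} and the running product (C = -2/3, x = -3/4) telescopes to a rising factorial.
Step ratio: r(k) = -\frac{3}{4} * (k+\frac{1}{2}) (k+\frac{8}{5}) / [(k-\frac{4}{3}) (k+1)] - poly over poly, x = -\frac{3}{4} from leading terms; C = -\frac{2}{3} at k = 0.


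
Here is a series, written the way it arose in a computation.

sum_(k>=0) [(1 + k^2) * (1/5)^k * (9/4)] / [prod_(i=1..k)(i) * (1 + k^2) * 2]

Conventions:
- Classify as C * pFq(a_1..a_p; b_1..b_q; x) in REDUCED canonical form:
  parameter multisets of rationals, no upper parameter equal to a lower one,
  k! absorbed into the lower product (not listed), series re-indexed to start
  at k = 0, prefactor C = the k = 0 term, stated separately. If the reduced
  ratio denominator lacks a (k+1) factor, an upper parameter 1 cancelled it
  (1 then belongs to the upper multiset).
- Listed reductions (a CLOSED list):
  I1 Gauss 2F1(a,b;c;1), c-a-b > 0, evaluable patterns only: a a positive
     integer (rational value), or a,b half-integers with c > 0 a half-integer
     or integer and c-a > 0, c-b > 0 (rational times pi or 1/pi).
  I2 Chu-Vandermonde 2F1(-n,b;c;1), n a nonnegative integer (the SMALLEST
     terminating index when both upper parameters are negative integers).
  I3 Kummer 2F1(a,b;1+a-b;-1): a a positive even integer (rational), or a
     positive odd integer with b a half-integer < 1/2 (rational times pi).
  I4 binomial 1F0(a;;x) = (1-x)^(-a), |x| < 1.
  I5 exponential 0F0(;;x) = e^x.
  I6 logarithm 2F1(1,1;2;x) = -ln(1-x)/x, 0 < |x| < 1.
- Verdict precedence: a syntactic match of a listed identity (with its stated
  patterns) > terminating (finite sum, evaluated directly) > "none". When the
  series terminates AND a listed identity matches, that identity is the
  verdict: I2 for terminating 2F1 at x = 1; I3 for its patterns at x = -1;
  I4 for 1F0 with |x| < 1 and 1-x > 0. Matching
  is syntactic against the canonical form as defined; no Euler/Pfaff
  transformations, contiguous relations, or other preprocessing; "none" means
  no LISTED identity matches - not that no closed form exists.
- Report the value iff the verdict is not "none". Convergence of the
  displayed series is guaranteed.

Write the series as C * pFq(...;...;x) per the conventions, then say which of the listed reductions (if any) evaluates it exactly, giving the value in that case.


At argument 1/5: a 0F0 with upper {-}, lower {-}, scaled by C = 9/8. Verdict: the I5 exponential reduction applies (the 0F0 exponential series at x = 1/5). Value: (9/8) * e^(1/5).

Key observation: x = (1/5) and the product of the first k integers (prefactor 9/8) is k!.
Ratio: r(k) = (1/5) * 1 / [(k+1)] - rational; roots negated = parameters, x = (1/5), C = 9/8.


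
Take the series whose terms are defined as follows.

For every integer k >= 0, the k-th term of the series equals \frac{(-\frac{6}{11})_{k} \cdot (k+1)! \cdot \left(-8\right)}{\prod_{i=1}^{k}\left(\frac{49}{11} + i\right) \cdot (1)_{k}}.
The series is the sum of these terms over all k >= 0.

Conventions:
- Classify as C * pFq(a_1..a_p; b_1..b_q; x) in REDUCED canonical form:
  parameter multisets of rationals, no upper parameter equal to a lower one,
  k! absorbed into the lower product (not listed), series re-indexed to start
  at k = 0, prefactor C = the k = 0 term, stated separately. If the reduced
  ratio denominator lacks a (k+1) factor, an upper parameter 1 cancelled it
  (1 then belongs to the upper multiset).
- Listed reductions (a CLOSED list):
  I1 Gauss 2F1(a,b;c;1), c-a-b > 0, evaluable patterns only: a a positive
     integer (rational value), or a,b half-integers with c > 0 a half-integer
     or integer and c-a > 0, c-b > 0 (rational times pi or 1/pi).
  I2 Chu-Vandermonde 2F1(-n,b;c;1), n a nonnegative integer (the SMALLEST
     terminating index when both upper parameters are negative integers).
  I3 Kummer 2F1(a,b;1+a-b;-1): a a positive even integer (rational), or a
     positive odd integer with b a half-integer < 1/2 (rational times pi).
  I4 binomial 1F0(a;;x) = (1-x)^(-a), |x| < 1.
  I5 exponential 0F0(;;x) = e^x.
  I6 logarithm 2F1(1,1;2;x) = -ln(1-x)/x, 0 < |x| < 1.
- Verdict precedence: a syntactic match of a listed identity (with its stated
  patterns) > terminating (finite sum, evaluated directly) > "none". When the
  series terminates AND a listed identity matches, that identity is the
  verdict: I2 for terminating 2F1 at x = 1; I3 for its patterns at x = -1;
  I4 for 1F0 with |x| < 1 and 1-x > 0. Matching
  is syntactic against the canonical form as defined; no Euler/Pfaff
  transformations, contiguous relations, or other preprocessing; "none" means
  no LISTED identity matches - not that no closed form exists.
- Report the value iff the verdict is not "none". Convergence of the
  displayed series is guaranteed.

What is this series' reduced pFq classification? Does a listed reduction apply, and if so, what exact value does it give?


This is -8 * 2F1(-\frac{6}{11}, 2; \frac{60}{11}; 1) in reduced canonical form. Verdict at x = 1: Gauss's theorem (I1) matches (x = 1: the Gamma ratio telescopes since c-a-b = 4 > 0 and a = 2 in Z>0). Exact value: -\frac{3724}{605}.

Key step: from the first term -8: the factorial ratio (C = -8, x = 1) (k+a-1)!/(a-1)! is a rising factorial (a)_k.
Ratio: r(k) = 1 * (k-\frac{6}{11}) (k+2) / [(k+\frac{60}{11}) (k+1)] - rational in k. x = 1; t_0 = -8; negate the roots.


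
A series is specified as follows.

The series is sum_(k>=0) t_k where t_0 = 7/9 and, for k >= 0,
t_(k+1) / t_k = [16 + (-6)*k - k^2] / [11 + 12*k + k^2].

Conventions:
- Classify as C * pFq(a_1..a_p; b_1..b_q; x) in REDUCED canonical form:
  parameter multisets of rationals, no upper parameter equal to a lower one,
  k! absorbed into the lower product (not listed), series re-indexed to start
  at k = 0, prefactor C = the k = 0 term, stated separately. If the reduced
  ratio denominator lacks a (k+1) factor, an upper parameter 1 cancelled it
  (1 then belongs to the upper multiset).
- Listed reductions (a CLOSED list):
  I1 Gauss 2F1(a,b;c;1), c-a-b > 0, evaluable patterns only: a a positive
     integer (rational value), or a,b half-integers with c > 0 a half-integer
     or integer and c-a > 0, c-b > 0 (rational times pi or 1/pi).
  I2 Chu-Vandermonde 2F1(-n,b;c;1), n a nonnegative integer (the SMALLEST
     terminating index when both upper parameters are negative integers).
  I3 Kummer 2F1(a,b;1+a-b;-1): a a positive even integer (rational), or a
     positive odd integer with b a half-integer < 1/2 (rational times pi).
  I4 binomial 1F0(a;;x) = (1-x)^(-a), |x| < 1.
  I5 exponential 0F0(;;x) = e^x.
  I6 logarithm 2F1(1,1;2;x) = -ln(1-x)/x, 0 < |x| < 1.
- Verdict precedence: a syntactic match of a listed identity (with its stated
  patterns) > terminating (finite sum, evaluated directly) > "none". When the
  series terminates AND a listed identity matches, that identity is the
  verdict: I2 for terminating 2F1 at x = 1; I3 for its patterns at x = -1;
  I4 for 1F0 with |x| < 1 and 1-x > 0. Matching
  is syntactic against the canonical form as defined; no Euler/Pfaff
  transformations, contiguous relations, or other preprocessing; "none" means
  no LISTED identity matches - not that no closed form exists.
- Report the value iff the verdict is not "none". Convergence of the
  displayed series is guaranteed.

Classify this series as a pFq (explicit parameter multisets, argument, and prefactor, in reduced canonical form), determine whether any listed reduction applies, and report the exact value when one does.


Key observation: x = (-1) and factor the ratio over Q (C = 7/9, x = -1): negated roots = parameters.
Ratio: r(k) = (-1) * (k-2) (k+8) / [(k+11) (k+1)] - poly over poly, x = (-1) from leading terms; C = 7/9 at k = 0.

Canonical form: C = 7/9 times 2F1 with upper {-2, 8}, lower {11}, x = -1. Verdict: this is Kummer's theorem (I3) (x = -1; c = 11 equals 1+a-b for upper {-2, 8}: listed pattern). Sum: 7/3.


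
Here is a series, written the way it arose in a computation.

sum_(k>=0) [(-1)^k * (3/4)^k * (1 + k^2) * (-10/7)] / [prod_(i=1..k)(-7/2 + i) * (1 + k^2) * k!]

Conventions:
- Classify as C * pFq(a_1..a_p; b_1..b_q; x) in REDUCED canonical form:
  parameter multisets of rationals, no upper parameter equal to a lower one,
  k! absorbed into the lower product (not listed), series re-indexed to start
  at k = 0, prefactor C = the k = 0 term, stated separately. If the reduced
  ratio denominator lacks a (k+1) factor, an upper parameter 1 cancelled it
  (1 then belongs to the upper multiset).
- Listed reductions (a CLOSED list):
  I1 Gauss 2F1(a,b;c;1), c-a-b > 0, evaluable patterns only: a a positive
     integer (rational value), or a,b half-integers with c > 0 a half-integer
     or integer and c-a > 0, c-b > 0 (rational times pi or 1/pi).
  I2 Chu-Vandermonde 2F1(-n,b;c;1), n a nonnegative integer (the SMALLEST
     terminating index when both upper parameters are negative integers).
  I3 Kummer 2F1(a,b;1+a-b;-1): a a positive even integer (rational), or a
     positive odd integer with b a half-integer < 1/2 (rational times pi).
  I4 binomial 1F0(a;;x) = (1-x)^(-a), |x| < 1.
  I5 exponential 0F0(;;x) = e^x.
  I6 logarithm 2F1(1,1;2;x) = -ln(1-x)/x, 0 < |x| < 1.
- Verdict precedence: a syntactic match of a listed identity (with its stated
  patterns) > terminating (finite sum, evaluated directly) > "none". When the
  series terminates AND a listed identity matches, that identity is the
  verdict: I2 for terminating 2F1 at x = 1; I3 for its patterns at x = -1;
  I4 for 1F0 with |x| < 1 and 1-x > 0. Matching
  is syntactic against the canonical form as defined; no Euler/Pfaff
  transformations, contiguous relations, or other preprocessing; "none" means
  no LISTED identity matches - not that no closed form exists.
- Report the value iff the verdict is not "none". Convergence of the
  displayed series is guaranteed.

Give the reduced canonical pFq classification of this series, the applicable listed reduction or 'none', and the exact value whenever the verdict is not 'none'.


x = -3/4 here; the reduced form reads 0F1, upper {-}, lower {-5/2}, C = -10/7. Verdict: none. Every listed pattern misses the 0F1 form at -3/4, upper {-}.

Structural cue: t_0 being -10/7, striking the common factor k^2 + 1 reduces the term (C = -10/7).
Consecutive-term ratio: r(k) = (-3/4) * 1 / [(k-5/2) (k+1)] - rational; roots negated = parameters, x = (-3/4), C = -10/7.


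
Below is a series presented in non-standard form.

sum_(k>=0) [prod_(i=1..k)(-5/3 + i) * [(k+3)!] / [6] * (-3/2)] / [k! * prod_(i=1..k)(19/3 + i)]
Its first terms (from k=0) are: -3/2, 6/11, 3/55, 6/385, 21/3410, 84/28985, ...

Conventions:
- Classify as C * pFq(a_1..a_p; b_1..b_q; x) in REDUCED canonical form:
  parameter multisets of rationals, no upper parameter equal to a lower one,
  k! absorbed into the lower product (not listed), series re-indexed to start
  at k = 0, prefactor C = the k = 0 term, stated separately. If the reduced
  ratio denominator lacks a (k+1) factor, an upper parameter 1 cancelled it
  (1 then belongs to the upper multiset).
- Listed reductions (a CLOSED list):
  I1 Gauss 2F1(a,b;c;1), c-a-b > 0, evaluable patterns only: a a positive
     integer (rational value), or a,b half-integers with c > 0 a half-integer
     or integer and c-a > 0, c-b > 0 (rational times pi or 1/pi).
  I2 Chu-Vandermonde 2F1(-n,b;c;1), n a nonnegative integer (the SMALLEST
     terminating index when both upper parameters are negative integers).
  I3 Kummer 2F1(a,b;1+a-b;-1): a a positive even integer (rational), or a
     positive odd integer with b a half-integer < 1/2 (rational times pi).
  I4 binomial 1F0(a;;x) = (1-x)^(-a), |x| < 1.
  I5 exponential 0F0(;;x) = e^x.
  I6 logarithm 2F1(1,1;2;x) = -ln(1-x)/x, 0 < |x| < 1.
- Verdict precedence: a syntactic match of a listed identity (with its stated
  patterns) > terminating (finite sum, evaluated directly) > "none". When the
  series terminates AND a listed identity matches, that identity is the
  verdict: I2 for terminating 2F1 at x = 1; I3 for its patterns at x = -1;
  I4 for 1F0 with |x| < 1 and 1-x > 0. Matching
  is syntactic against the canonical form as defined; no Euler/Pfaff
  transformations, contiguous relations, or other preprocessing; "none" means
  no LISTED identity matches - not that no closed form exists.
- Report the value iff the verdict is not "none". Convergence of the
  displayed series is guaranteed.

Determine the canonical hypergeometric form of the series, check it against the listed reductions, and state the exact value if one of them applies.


Reduced: x = 1, 2F1, upper = {-2/3, 4}, lower = {22/3}, C = -3/2. Verdict: Gauss (I1, integer-parameter pattern) fires (x = 1: the Gamma ratio telescopes since c-a-b = 4 > 0 and a = 4 in Z>0). Value: -494/567.

The tell: t_0 being -3/2, the lower running product (prefactor -3/2) is a rising factorial.
Consecutive-term ratio: r(k) = 1 * (k-2/3) (k+4) / [(k+22/3) (k+1)] - rational in k, leading ratio 1; with t_0 = -3/2, classification follows.


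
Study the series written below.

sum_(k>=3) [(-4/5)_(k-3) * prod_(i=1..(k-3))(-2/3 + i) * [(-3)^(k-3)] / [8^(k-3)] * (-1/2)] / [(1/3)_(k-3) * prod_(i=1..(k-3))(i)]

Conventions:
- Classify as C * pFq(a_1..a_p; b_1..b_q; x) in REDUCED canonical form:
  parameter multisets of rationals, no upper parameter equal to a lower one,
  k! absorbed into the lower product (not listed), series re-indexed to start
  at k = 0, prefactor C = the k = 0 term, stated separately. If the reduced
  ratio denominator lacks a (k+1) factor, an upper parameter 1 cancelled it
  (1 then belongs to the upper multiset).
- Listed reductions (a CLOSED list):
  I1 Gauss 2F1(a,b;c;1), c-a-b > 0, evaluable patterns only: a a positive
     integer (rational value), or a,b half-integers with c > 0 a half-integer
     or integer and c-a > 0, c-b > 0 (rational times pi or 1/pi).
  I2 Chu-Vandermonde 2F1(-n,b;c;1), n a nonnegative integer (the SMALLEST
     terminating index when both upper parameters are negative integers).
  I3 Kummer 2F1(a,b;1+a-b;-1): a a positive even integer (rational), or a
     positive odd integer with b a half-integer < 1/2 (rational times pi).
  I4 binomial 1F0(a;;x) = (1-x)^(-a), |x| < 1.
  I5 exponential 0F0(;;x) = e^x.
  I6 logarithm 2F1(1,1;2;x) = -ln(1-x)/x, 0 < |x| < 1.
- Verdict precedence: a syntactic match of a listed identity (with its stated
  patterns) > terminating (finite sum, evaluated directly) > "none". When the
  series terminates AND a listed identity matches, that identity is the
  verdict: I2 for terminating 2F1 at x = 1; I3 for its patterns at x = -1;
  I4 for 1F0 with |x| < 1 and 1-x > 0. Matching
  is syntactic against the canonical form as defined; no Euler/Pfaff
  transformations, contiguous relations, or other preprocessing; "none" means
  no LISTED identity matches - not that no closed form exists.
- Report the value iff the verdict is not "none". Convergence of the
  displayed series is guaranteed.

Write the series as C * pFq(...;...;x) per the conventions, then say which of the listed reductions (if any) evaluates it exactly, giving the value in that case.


Key observation: t_0 = -1/2 here, and the product of the first k integers (C = -1/2, x = -3/8) is k!.
Adjacent-term ratio: r(k) = (-3/8) * (k-4/5) / [(k+1)] - rational; roots negated = parameters, x = (-3/8), C = -1/2.

The series (x = -3/8) is 1F0: upper {-4/5}, lower {-}, prefactor -1/2. Verdict at x = -3/8: the I4 binomial reduction matches (the 1F0 binomial series: exponent 4/5, x = -3/8). Sum: (-1/2) * (11/8)^(4/5).


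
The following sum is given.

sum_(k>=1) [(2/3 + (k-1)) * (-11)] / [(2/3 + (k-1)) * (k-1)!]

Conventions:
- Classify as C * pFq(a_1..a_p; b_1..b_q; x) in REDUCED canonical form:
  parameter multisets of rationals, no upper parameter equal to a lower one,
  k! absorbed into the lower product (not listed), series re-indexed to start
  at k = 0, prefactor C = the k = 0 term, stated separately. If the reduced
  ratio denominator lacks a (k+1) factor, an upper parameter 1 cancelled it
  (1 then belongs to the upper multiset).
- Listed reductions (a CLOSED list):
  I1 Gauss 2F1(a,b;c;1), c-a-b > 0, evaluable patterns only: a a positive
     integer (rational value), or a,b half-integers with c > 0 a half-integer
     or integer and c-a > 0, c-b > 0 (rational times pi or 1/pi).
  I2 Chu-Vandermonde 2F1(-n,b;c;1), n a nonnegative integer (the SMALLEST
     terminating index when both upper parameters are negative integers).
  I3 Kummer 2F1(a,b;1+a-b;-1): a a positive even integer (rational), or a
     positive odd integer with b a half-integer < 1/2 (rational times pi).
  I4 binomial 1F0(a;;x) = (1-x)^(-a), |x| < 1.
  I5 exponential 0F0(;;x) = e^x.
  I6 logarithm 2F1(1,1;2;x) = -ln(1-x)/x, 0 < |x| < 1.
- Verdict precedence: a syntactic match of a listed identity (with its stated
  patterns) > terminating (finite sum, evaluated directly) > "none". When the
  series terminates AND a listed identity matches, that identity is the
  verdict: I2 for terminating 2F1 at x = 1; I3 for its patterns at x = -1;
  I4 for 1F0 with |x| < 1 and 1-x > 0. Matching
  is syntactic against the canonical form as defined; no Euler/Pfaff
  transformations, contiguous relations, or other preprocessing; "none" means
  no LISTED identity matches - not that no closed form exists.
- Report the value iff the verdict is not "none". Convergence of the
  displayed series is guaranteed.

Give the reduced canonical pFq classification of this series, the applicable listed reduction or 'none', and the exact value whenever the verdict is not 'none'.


Canonical form: C = -11 times 0F0 with upper {-}, lower {-}, x = 1. Verdict: the I5 exponential reduction applies (the 0F0 exponential series at x = 1). Value: (-11) * e^(1).

The tell: t_0 = -11 here, and the factor k + 2/3 cancels (top and bottom), leaving prefactor -11.
Ratio: r(k) = 1 * 1 / [(k+1)] - rational in k. x = 1; t_0 = -11; negate the roots.


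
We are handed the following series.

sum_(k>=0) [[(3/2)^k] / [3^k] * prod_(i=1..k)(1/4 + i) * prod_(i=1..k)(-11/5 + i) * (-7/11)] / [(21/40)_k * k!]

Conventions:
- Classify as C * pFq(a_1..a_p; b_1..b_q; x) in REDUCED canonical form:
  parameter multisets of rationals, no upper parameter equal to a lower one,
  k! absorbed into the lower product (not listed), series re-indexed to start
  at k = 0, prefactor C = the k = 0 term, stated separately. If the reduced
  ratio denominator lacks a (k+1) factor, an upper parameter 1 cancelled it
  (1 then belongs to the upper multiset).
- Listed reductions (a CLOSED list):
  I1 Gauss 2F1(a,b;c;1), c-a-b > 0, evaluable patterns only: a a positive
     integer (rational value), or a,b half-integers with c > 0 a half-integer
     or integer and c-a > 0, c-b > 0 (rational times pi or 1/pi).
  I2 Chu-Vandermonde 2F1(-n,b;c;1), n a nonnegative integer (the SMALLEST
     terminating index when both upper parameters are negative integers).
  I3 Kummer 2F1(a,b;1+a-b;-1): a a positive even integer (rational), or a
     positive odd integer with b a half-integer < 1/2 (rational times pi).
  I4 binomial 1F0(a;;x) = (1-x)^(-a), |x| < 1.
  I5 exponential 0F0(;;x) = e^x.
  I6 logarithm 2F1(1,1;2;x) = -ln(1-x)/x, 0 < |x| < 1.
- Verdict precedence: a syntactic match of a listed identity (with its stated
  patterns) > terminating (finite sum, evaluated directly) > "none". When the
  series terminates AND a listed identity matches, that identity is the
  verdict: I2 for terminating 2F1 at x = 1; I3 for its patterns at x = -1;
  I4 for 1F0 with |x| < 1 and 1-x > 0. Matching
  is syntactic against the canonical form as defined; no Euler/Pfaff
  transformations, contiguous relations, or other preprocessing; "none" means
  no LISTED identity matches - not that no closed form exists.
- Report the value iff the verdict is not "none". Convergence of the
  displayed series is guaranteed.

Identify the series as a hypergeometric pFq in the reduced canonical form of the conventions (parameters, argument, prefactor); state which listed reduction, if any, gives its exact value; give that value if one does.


At argument 1/2: a 2F1 with upper {-6/5, 5/4}, lower {21/40}, scaled by C = -7/11. Verdict: none here - no I1-I6 shape fits x = 1/2 with lower {21/40}.

Structural cue: from the first term -7/11: the running product (prefactor -7/11) telescopes to a rising factorial.
Term ratio: r(k) = (1/2) * (k-6/5) (k+5/4) / [(k+21/40) (k+1)] - rational in k, leading ratio (1/2); with t_0 = -7/11, classification follows.


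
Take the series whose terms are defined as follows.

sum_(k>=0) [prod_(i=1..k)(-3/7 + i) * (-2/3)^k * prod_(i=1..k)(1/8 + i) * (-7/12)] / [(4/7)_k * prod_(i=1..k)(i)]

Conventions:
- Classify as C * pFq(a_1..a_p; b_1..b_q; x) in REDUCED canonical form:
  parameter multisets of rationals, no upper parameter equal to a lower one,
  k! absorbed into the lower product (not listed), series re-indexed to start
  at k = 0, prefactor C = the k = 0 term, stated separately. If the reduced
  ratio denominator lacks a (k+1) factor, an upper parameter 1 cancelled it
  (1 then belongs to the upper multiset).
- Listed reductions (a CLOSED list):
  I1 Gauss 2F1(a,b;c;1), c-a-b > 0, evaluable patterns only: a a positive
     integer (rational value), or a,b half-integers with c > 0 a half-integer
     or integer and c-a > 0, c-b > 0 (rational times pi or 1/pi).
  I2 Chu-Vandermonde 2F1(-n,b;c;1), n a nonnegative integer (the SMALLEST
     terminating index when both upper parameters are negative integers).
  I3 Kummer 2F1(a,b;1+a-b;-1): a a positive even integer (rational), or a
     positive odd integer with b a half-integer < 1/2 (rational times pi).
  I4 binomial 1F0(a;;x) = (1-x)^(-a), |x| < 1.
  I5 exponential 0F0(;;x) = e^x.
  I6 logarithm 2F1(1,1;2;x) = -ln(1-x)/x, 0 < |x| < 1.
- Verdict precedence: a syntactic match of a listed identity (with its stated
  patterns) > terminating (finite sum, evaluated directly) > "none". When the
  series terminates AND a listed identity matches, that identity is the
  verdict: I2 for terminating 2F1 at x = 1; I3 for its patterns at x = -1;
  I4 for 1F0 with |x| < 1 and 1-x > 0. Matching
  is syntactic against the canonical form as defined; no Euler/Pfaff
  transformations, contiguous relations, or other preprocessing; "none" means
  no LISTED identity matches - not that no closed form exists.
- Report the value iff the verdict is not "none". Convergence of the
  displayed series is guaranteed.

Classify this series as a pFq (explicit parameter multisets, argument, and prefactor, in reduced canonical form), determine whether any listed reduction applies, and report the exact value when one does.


Reduced: x = -2/3, 1F0, upper = {9/8}, lower = {-}, C = -7/12. Verdict: this is the binomial series (I4) (the 1F0 binomial series: exponent -9/8, x = -2/3). Its exact value is (-7/12) * (5/3)^(-9/8).

Key step: x = (-2/3) and the running product (C = -7/12) telescopes to a rising factorial.
Step ratio: r(k) = (-2/3) * (k+9/8) / [(k+1)] ; factor over Q: parameters, x = (-2/3), and C = -7/12.


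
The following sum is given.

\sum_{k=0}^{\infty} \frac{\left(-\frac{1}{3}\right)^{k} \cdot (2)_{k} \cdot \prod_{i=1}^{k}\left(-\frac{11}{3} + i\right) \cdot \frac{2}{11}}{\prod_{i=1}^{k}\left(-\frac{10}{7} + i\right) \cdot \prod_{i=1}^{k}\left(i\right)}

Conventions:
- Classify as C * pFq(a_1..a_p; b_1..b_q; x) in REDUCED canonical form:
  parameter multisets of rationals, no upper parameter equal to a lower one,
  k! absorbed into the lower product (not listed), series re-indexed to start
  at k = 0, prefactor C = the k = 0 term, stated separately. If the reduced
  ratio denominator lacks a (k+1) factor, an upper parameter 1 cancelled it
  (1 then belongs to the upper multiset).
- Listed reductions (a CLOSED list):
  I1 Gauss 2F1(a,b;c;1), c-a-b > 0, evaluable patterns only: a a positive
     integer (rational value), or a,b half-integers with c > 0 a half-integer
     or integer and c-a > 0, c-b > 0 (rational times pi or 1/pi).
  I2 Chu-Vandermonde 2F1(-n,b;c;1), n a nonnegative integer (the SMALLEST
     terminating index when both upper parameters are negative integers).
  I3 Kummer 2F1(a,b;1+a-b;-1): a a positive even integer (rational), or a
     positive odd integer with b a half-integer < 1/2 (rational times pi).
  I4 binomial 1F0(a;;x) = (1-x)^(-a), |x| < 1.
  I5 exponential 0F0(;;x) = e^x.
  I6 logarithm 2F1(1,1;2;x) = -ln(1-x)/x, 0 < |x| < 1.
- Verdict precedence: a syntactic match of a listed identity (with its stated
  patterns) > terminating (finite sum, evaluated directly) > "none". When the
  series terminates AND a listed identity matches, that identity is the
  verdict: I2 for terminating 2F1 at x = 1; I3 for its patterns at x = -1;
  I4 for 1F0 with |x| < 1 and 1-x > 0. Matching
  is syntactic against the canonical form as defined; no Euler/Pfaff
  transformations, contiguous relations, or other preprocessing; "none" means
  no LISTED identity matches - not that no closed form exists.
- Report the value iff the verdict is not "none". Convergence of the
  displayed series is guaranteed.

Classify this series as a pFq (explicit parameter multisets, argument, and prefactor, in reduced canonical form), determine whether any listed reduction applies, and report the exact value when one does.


The tell: from the first term \frac{2}{11}: the running product (C = 2/11) telescopes to a rising factorial.
Consecutive-term ratio: r(k) = -\frac{1}{3} * (k-\frac{8}{3}) (k+2) / [(k-\frac{3}{7}) (k+1)] - rational in k. x = -\frac{1}{3}; t_0 = \frac{2}{11}; negate the roots.

Prefactor \frac{2}{11}, argument -\frac{1}{3}: 2F1 with upper {-\frac{8}{3}, 2} over lower {-\frac{3}{7}}. Verdict: none - this 2F1 at x = -\frac{1}{3} matches no listed pattern, and upper {-\frac{8}{3}, 2} holds no stopper.


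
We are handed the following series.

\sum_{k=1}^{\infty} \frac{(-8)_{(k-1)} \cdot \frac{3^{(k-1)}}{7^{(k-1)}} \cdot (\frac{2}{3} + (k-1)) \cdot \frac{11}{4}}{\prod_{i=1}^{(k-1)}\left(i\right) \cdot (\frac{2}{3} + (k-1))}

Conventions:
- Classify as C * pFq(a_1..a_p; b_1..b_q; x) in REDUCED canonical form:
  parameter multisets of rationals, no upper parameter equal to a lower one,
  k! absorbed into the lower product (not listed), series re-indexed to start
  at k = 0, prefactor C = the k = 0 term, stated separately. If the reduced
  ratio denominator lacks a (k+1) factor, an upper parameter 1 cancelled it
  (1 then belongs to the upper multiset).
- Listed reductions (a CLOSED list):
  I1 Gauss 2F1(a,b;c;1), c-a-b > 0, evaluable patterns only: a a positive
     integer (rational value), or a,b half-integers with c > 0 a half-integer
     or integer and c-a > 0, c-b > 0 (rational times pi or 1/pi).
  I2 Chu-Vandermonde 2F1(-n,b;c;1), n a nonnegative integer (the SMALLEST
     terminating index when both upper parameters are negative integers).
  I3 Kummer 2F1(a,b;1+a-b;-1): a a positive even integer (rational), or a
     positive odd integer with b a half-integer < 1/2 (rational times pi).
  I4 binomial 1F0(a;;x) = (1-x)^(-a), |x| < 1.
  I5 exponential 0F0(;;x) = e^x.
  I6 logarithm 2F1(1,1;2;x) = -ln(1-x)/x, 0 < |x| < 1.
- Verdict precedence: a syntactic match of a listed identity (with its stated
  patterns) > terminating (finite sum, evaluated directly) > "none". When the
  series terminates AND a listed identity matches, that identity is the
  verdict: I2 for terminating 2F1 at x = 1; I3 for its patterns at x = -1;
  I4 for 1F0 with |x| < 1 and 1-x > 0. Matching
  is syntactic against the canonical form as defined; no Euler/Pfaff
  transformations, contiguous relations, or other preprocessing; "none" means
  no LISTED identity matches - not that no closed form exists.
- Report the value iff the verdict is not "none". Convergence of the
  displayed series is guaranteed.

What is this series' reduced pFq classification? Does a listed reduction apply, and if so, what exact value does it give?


The series (x = \frac{3}{7}) is 1F0: upper {-8}, lower {-}, prefactor \frac{11}{4}. Verdict: binomial (I4) fires (the 1F0 binomial series: exponent 8, x = \frac{3}{7}). Its exact value is \frac{180224}{5764801}.

The tell: t_0 being \frac{11}{4}, the product of the first k integers (C = 11/4, x = 3/7) is k!.
Step ratio: r(k) = \frac{3}{7} * (k-8) / [(k+1)] - rational in k. x = \frac{3}{7}; t_0 = \frac{11}{4}; negate the roots.


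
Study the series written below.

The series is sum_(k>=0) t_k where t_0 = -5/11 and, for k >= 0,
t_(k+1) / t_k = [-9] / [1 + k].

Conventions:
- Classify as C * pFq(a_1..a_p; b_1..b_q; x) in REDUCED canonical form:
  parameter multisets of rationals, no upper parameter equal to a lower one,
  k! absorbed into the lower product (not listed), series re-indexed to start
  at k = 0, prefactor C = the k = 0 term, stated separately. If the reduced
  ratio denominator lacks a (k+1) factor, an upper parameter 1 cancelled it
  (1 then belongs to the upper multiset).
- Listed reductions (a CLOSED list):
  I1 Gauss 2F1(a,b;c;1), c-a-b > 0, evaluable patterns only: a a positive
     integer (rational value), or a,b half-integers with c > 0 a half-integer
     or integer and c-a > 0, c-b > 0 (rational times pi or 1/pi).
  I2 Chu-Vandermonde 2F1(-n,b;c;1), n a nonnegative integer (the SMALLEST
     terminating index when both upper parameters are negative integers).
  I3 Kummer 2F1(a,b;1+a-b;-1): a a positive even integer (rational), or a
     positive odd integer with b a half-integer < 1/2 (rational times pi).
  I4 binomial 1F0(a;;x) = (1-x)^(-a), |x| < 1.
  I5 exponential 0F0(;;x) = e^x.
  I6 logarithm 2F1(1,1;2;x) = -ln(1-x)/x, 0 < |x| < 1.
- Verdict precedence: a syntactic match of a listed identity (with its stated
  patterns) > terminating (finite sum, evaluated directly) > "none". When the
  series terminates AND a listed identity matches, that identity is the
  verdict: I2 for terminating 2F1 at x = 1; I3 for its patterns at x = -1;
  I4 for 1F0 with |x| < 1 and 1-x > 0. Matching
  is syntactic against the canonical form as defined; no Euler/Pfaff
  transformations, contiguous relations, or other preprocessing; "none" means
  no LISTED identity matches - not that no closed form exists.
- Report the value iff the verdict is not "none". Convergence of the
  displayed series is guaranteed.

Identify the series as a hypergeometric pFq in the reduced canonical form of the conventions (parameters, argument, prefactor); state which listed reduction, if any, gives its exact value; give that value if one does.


Classification (C = -5/11): 0F0 with upper {-}, lower {-}, argument x = -9. Verdict: exponential (I5) matches (the 0F0 exponential series at x = -9). Exact value: (-5/11) * e^(-9).

Structural cue: with t_0 = -5/11, the expanded ratio factors over Q; C = -5/11, roots give parameters.
Adjacent-term ratio: r(k) = (-9) * 1 / [(k+1)] - poly over poly, x = (-9) from leading terms; C = -5/11 at k = 0.


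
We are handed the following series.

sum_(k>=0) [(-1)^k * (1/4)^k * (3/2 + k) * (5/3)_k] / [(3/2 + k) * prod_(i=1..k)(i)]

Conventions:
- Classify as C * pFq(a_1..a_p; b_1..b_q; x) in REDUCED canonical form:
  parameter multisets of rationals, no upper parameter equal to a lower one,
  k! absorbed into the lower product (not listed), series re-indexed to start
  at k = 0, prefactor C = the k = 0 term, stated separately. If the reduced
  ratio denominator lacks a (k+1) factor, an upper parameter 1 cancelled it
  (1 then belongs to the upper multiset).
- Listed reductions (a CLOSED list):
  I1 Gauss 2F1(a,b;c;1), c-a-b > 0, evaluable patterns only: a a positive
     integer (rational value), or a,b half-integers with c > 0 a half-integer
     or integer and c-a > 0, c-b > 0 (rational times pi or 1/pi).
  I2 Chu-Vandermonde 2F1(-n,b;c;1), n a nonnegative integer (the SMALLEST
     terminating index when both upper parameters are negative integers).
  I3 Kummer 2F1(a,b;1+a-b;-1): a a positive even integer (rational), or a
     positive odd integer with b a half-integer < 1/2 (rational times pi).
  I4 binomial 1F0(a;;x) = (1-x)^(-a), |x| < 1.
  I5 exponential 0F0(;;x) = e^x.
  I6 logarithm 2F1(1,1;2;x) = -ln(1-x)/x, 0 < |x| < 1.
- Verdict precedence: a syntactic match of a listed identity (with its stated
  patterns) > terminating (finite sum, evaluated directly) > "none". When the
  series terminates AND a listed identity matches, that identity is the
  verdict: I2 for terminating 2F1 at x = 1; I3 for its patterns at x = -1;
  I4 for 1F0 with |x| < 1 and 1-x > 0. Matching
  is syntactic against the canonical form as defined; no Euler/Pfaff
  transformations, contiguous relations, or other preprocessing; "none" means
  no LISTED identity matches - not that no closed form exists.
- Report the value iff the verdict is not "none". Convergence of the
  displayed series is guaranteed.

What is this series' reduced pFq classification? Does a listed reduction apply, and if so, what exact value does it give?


Canonical form: C = 1 times 1F0 with upper {5/3}, lower {-}, x = -1/4. Verdict: the binomial series (I4) applies (the 1F0 binomial series: exponent -5/3, x = -1/4). Sum: (5/4)^(-5/3).

The tell: from the first term 1: striking the common factor k + 3/2 reduces the term (C = 1).
Term ratio: r(k) = (-1/4) * (k+5/3) / [(k+1)] - rational in k, leading ratio (-1/4); with t_0 = 1, classification follows.
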